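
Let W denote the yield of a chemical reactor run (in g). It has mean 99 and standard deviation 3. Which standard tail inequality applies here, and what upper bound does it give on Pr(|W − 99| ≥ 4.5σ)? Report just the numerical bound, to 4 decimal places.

0.0494

Mean and variance are known, so Chebyshev's inequality applies.
Chebyshev: Pr(|W − μ| ≥ t) ≤ Var(W)/t².
Var(W) = σ² = 3² = 9.
t = 4.5·3 = 13.5.
Bound = 9 / 182.25 = 0.0494.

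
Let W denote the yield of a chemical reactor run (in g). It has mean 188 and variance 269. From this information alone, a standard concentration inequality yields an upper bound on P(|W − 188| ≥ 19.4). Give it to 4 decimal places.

0.7147

Mean and variance are known, so Chebyshev's inequality applies.
Chebyshev: P(|W − μ| ≥ t) ≤ Var(W)/t².
Bound = 269 / 376.36 = 0.7147.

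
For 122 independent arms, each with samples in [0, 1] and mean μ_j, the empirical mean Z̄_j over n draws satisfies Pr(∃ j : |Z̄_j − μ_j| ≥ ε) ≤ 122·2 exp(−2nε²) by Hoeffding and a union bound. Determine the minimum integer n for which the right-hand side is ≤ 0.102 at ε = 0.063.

Need 2·122·exp(−2nε²) ≤ 0.102, i.e. exp(−2nε²) ≤ 0.102/244.
So 2nε² ≥ ln(244/0.102) = 7.779951.
Hence n ≥ 7.779951/(2·0.063²) = 980.090.
The smallest integer n is 981.

981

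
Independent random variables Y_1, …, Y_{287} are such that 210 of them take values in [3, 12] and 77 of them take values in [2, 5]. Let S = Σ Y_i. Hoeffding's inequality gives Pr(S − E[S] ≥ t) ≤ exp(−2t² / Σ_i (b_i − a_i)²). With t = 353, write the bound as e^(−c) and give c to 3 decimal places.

Σ(b_i − a_i)² = 210·9² + 77·3² = 17703.
c = 2t² / 17703 = 2·353² / 17703 = 14.0777.

14.078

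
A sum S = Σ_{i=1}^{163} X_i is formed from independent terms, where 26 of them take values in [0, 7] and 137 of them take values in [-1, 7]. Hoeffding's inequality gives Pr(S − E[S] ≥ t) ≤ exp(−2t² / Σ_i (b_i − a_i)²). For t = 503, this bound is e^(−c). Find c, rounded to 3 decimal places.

50.390

Σ(b_i − a_i)² = 26·7² + 137·8² = 10042.
c = 2t² / 10042 = 2·503² / 10042 = 50.3902.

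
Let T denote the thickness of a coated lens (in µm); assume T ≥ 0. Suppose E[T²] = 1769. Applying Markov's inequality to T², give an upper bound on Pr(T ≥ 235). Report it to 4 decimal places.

Since T ≥ 0, the event {T ≥ 235} is the same as {T² ≥ 55225}.
Markov's inequality applied to T² gives Pr(T² ≥ 55225) ≤ E[T²]/55225 = 1769/55225 = 0.0320.

0.0320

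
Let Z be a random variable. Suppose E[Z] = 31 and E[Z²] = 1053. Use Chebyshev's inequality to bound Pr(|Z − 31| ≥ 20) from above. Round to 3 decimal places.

Var(Z) = E[Z²] − (E[Z])² = 1053 − 961 = 92.
Chebyshev's inequality: Pr(|Z − μ| ≥ t) ≤ Var(Z)/t² = 92/400 = 0.2300.

0.230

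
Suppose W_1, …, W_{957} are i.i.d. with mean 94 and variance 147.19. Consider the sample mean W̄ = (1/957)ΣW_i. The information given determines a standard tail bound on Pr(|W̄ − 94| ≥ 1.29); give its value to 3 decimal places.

0.092

With mean and variance of each term known, Chebyshev's inequality bounds the deviation of the sum (or sample mean).
Var(W̄) = Var(W_i)/n = 147.19/957 = 0.1538.
Chebyshev: Pr(|W̄ − 94| ≥ 1.29) ≤ Var(W̄)/(1.29)² = 147.19/(957·1.29²) = 0.0924.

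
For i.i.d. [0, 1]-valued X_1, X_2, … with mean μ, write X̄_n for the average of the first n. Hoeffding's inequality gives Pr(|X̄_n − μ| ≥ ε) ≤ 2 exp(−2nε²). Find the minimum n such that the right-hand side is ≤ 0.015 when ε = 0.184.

73

Require 2·exp(−2nε²) ≤ 0.015, i.e. 2nε² ≥ ln(2/0.015) = 4.892852.
So n ≥ 4.892852 / (2·0.184²) = 72.260.
The smallest integer n is 73.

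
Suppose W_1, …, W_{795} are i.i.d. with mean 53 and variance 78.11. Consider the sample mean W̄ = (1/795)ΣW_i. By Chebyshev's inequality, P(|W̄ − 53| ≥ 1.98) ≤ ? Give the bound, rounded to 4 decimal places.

0.0251

Var(W̄) = Var(W_i)/n = 78.11/795 = 0.098252.
Chebyshev: P(|W̄ − 53| ≥ 1.98) ≤ Var(W̄)/(1.98)² = 78.11/(795·1.98²) = 0.0251.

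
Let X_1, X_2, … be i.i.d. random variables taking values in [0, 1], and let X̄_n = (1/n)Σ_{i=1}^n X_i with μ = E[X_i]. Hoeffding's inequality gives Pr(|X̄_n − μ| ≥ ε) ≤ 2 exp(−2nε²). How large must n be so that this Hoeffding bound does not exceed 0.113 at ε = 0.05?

575

Require 2·exp(−2nε²) ≤ 0.113, i.e. 2nε² ≥ ln(2/0.113) = 2.873515.
So n ≥ 2.873515 / (2·0.05²) = 574.703.
The smallest integer n is 575.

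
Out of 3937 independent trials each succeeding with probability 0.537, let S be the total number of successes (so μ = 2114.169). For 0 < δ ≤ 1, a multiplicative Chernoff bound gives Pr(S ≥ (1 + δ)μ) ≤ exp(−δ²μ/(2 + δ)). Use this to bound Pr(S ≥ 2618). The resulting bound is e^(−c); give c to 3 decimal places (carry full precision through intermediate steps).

Write 2618 = (1 + δ)μ, so δ = 2618/2114.169 − 1 = 0.2383116…
Then the exponent is δ²μ/(2 + δ) = (2618 − μ)² / (μ·(2 + δ)) = 53.642564.

53.643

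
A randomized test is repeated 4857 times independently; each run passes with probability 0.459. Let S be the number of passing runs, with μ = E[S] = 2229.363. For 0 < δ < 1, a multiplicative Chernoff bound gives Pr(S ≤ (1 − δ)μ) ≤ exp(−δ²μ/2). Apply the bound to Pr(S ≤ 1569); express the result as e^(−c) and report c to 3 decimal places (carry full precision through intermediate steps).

Write 1569 = (1 − δ)μ, so δ = 1 − 1569/2229.363 = 0.2962115…
Then the exponent is δ²μ/2 = (μ − 1569)²/(2μ) = 97.803564.

97.804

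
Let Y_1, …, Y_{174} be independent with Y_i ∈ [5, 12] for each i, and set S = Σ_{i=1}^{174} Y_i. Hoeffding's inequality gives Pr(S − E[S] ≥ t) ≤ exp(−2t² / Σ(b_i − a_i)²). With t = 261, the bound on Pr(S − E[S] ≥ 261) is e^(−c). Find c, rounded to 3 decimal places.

15.980

Σ(b_i − a_i)² = 174·(7)² = 8526.
c = 2t²/8526 = 2·261²/8526 = 15.9796.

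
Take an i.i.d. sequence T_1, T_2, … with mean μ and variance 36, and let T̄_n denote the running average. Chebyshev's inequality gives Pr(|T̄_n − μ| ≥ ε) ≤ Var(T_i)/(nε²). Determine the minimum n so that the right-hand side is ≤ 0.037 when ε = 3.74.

Require 36/(n·3.74²) ≤ 0.037, i.e. n ≥ 36/(0.037·3.74²) = 69.560.
The smallest integer n is 70.

70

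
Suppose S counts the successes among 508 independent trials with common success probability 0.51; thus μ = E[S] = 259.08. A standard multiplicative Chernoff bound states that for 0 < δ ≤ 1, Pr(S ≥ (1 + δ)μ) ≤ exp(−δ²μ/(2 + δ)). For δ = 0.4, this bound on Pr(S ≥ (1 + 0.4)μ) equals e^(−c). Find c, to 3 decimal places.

17.272

c = δ²μ/(2 + δ) = 0.4²·259.08/(2 + 0.4) = 17.2720.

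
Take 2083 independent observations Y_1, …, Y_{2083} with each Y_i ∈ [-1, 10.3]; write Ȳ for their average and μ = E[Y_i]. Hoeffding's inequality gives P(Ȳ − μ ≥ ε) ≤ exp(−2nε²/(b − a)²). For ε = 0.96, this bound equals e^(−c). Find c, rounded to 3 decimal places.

30.068

c = 2nε²/(b − a)² = 2·2083·0.96² / 11.3² = 30.0680.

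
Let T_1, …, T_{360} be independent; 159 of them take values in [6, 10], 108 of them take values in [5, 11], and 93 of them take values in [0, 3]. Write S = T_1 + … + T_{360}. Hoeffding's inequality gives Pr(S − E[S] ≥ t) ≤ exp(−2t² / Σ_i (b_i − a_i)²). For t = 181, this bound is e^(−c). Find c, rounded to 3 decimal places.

Σ(b_i − a_i)² = 159·4² + 108·6² + 93·3² = 7269.
c = 2t² / 7269 = 2·181² / 7269 = 9.0139.

9.014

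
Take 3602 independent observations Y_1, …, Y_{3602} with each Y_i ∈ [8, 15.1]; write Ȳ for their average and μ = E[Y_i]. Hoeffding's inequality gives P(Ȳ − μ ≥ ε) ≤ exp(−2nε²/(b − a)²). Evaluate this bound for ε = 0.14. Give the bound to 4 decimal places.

0.0607

Exponent: 2nε²/(b − a)² = 2·3602·0.14² / 7.1² = 2.80100.
Bound = exp(−2.80100) = 0.06075.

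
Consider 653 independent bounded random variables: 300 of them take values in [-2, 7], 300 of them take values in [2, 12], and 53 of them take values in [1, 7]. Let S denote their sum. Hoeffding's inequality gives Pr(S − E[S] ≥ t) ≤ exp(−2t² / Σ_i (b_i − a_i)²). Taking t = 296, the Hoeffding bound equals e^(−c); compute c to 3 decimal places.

Σ(b_i − a_i)² = 300·9² + 300·10² + 53·6² = 56208.
c = 2t² / 56208 = 2·296² / 56208 = 3.1176.

3.118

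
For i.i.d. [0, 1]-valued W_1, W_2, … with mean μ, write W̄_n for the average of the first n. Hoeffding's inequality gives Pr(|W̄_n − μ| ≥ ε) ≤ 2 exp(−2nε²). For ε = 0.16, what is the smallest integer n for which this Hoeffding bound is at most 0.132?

54

Require 2·exp(−2nε²) ≤ 0.132, i.e. 2nε² ≥ ln(2/0.132) = 2.718101.
So n ≥ 2.718101 / (2·0.16²) = 53.088.
The smallest integer n is 54.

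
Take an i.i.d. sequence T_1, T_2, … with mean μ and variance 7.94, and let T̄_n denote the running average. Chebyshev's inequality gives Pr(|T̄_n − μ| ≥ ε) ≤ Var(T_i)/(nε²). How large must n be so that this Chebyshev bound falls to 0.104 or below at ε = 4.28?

Require 7.94/(n·4.28²) ≤ 0.104, i.e. n ≥ 7.94/(0.104·4.28²) = 4.168.
The smallest integer n is 5.

5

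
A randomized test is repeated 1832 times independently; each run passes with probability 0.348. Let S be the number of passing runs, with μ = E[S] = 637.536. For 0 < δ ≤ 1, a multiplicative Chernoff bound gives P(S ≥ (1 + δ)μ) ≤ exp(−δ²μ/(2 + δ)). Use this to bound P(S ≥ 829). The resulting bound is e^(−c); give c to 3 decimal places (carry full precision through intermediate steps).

24.997

Write 829 = (1 + δ)μ, so δ = 829/637.536 − 1 = 0.3003187…
Then the exponent is δ²μ/(2 + δ) = (829 − μ)² / (μ·(2 + δ)) = 24.996634.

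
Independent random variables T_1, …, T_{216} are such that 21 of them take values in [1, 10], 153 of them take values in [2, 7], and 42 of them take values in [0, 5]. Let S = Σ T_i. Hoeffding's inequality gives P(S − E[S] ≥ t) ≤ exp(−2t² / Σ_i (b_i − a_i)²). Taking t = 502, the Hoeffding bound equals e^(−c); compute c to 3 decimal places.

Σ(b_i − a_i)² = 21·9² + 153·5² + 42·5² = 6576.
c = 2t² / 6576 = 2·502² / 6576 = 76.6436.

76.644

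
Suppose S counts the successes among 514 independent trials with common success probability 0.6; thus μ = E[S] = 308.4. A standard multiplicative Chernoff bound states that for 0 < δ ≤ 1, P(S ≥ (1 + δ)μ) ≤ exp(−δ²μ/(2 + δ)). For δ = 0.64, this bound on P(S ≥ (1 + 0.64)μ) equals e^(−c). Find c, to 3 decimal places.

47.849

c = δ²μ/(2 + δ) = 0.64²·308.4/(2 + 0.64) = 47.8487.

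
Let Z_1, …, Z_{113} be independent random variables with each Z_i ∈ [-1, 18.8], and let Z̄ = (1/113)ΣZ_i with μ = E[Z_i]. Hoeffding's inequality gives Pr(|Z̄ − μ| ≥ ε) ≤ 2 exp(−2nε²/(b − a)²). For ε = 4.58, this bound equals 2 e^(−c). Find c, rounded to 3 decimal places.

c = 2nε²/(b − a)² = 2·113·4.58² / 19.8² = 12.0923.

12.092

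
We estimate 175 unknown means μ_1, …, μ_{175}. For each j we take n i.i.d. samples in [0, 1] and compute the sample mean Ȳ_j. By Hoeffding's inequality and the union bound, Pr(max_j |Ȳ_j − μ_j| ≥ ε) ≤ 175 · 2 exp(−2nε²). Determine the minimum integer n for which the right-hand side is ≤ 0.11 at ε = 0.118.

290

Need 2·175·exp(−2nε²) ≤ 0.11, i.e. exp(−2nε²) ≤ 0.11/350.
So 2nε² ≥ ln(350/0.11) = 8.065208.
Hence n ≥ 8.065208/(2·0.118²) = 289.615.
The smallest integer n is 290.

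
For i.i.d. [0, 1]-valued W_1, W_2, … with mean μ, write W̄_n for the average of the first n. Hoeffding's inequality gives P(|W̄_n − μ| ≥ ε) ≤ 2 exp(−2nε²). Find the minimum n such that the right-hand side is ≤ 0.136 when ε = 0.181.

42

Require 2·exp(−2nε²) ≤ 0.136, i.e. 2nε² ≥ ln(2/0.136) = 2.688248.
So n ≥ 2.688248 / (2·0.181²) = 41.028.
The smallest integer n is 42.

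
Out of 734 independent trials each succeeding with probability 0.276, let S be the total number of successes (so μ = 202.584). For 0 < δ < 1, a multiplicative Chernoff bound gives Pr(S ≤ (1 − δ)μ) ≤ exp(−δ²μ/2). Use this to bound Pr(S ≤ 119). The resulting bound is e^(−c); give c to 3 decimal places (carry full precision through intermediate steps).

17.243

Write 119 = (1 − δ)μ, so δ = 1 − 119/202.584 = 0.4125893…
Then the exponent is δ²μ/2 = (μ − 119)²/(2μ) = 17.242934.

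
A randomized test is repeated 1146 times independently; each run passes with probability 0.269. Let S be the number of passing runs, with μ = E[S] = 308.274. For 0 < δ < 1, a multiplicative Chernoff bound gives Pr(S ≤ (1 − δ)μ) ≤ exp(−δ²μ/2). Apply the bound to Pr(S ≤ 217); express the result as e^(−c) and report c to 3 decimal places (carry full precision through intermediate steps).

13.512

Write 217 = (1 − δ)μ, so δ = 1 − 217/308.274 = 0.2960808…
Then the exponent is δ²μ/2 = (μ − 217)²/(2μ) = 13.512238.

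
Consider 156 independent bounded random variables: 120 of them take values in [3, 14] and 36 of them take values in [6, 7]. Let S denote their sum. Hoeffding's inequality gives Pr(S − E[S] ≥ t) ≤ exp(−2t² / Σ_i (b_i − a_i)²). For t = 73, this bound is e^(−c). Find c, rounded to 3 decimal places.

Σ(b_i − a_i)² = 120·11² + 36·1² = 14556.
c = 2t² / 14556 = 2·73² / 14556 = 0.7322.

0.732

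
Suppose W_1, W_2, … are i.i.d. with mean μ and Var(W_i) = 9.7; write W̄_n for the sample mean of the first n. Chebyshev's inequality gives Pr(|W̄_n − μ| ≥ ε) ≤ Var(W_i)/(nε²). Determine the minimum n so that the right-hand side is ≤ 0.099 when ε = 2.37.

18

Require 9.7/(n·2.37²) ≤ 0.099, i.e. n ≥ 9.7/(0.099·2.37²) = 17.444.
The smallest integer n is 18.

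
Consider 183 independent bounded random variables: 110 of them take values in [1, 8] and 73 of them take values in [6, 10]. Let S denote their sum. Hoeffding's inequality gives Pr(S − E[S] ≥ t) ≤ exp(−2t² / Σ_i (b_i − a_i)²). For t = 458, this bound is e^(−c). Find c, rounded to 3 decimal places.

63.972

Σ(b_i − a_i)² = 110·7² + 73·4² = 6558.
c = 2t² / 6558 = 2·458² / 6558 = 63.9719.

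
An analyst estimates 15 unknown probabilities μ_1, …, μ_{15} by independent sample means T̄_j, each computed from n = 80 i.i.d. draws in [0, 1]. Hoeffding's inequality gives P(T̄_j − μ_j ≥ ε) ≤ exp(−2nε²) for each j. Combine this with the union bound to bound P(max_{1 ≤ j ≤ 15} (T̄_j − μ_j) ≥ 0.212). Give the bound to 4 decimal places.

Per-experiment Hoeffding bound: exp(−2·80·0.212²) = exp(−7.19104) = 0.00075331.
Union bound over 15 events: 15·0.00075331 = 0.01130.

0.0113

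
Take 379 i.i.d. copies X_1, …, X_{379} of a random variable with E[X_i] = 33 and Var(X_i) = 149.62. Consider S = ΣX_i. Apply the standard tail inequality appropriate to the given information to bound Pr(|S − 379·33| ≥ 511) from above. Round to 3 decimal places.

0.217

With mean and variance of each term known, Chebyshev's inequality bounds the deviation of the sum (or sample mean).
Var(S) = n·Var(X_i) = 379·149.62 = 56705.98.
Chebyshev: Pr(|S − 379·33| ≥ 511) ≤ Var(S)/511² = 56705.98/261121 = 0.2172.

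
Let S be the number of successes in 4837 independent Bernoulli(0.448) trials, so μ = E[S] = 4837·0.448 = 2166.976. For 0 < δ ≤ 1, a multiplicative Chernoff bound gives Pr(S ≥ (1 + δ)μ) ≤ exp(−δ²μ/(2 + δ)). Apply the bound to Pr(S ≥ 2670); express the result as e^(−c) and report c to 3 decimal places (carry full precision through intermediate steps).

52.312

Write 2670 = (1 + δ)μ, so δ = 2670/2166.976 − 1 = 0.2321318…
Then the exponent is δ²μ/(2 + δ) = (2670 − μ)² / (μ·(2 + δ)) = 52.312260.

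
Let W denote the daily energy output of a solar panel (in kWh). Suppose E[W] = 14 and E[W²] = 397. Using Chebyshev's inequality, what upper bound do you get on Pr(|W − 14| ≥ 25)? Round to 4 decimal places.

Var(W) = E[W²] − (E[W])² = 397 − 196 = 201.
Chebyshev's inequality: Pr(|W − μ| ≥ t) ≤ Var(W)/t² = 201/625 = 0.3216.

0.3216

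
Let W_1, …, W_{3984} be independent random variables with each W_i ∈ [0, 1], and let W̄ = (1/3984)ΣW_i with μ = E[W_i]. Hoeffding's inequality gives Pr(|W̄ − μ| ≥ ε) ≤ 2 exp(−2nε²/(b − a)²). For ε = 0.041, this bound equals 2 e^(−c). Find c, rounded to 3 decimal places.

c = 2nε²/(b − a)² = 2·3984·0.041² / 1² = 13.3942.

13.394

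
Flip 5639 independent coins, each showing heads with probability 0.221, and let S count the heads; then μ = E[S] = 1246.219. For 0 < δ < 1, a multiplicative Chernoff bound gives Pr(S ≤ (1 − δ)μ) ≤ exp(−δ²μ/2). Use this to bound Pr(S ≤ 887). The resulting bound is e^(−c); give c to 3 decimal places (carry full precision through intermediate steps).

Write 887 = (1 − δ)μ, so δ = 1 − 887/1246.219 = 0.2882471…
Then the exponent is δ²μ/2 = (μ − 887)²/(2μ) = 51.771916.

51.772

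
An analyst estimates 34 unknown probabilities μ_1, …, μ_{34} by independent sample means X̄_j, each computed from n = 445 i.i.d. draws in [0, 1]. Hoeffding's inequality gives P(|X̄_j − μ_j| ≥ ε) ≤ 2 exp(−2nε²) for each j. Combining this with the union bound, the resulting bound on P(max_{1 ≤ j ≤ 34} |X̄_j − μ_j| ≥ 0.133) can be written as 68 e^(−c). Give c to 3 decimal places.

15.743

Union bound over the 34 events: P(max_{1 ≤ j ≤ 34} |X̄_j − μ_j| ≥ 0.133) ≤ 34·2·exp(−2nε²) = 68 exp(−2·445·0.133²).
So c = 2·445·0.133² = 15.7432.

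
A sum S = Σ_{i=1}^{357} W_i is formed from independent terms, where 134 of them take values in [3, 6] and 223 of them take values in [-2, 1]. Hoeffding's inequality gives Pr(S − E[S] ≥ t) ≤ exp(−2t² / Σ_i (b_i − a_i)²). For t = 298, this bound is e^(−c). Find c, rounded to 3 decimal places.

Σ(b_i − a_i)² = 134·3² + 223·3² = 3213.
c = 2t² / 3213 = 2·298² / 3213 = 55.2779.

55.278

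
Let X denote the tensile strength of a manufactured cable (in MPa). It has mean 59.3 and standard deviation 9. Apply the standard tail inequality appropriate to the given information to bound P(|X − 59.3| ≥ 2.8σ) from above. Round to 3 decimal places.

Mean and variance are known, so Chebyshev's inequality applies.
Chebyshev: P(|X − μ| ≥ t) ≤ Var(X)/t².
Var(X) = σ² = 9² = 81.
t = 2.8·9 = 25.2.
Bound = 81 / 635.04 = 0.1276.

0.128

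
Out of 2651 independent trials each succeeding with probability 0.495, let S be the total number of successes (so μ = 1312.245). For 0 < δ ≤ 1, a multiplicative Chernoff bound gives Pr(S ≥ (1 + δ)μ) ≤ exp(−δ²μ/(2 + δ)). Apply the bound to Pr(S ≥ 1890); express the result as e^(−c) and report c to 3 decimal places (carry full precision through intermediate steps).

104.240

Write 1890 = (1 + δ)μ, so δ = 1890/1312.245 − 1 = 0.4402798…
Then the exponent is δ²μ/(2 + δ) = (1890 − μ)² / (μ·(2 + δ)) = 104.239632.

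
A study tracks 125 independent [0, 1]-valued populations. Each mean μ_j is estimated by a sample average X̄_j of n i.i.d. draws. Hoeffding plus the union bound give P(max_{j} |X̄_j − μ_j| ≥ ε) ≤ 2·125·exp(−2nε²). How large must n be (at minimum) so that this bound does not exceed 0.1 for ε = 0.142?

195

Need 2·125·exp(−2nε²) ≤ 0.1, i.e. exp(−2nε²) ≤ 0.1/250.
So 2nε² ≥ ln(250/0.1) = 7.824046.
Hence n ≥ 7.824046/(2·0.142²) = 194.010.
The smallest integer n is 195.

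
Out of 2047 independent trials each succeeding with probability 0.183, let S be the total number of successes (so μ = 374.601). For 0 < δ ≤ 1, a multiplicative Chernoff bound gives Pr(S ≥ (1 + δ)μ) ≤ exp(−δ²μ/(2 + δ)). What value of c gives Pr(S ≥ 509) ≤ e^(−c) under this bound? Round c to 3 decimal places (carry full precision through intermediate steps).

20.443

Write 509 = (1 + δ)μ, so δ = 509/374.601 − 1 = 0.3587791…
Then the exponent is δ²μ/(2 + δ) = (509 − μ)² / (μ·(2 + δ)) = 20.442588.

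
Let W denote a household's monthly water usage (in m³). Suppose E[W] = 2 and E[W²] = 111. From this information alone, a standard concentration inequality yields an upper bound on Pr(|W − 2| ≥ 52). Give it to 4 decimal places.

0.0396

The first two moments determine the variance, so Chebyshev's inequality is the sharpest standard bound available.
Var(W) = E[W²] − (E[W])² = 111 − 4 = 107.
Chebyshev's inequality: Pr(|W − μ| ≥ t) ≤ Var(W)/t² = 107/2704 = 0.0396.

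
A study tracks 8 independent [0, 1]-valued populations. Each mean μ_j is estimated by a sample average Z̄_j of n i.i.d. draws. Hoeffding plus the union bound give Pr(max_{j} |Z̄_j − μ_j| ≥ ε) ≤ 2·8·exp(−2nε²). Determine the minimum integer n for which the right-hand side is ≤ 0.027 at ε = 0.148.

Need 2·8·exp(−2nε²) ≤ 0.027, i.e. exp(−2nε²) ≤ 0.027/16.
So 2nε² ≥ ln(16/0.027) = 6.384507.
Hence n ≥ 6.384507/(2·0.148²) = 145.738.
The smallest integer n is 146.

146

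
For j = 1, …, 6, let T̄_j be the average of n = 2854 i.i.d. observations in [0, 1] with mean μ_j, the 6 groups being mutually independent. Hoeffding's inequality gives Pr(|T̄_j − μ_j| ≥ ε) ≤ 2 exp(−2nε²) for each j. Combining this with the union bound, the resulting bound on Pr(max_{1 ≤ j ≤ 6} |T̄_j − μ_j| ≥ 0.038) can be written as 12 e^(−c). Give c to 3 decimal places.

Union bound over the 6 events: Pr(max_{1 ≤ j ≤ 6} |T̄_j − μ_j| ≥ 0.038) ≤ 6·2·exp(−2nε²) = 12 exp(−2·2854·0.038²).
So c = 2·2854·0.038² = 8.2424.

8.242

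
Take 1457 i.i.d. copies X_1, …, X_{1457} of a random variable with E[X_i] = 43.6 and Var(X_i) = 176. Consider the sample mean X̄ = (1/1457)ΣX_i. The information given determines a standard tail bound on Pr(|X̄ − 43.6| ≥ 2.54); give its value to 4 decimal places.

With mean and variance of each term known, Chebyshev's inequality bounds the deviation of the sum (or sample mean).
Var(X̄) = Var(X_i)/n = 176/1457 = 0.1208.
Chebyshev: Pr(|X̄ − 43.6| ≥ 2.54) ≤ Var(X̄)/(2.54)² = 176/(1457·2.54²) = 0.0187.

0.0187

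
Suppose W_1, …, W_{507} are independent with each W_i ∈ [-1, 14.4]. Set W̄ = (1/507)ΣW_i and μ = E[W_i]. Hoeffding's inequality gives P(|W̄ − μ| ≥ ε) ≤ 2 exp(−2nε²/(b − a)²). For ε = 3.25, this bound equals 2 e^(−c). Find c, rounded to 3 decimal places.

c = 2nε²/(b − a)² = 2·507·3.25² / 15.4² = 45.1610.

45.161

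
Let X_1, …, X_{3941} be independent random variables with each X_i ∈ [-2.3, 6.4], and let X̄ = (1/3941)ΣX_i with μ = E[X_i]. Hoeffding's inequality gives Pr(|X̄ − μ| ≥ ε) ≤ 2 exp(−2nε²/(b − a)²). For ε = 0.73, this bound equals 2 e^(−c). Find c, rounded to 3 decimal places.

c = 2nε²/(b − a)² = 2·3941·0.73² / 8.7² = 55.4937.

55.494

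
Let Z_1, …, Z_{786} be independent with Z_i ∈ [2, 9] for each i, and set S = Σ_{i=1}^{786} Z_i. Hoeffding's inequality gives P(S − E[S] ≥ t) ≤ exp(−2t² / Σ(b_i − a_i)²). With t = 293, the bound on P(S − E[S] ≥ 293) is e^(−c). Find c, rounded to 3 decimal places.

4.458

Σ(b_i − a_i)² = 786·(7)² = 38514.
c = 2t²/38514 = 2·293²/38514 = 4.4581.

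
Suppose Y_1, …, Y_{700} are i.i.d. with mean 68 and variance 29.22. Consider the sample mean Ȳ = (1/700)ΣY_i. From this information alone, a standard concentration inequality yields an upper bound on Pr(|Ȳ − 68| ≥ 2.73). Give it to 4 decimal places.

0.0056

With mean and variance of each term known, Chebyshev's inequality bounds the deviation of the sum (or sample mean).
Var(Ȳ) = Var(Y_i)/n = 29.22/700 = 0.041743.
Chebyshev: Pr(|Ȳ − 68| ≥ 2.73) ≤ Var(Ȳ)/(2.73)² = 29.22/(700·2.73²) = 0.0056.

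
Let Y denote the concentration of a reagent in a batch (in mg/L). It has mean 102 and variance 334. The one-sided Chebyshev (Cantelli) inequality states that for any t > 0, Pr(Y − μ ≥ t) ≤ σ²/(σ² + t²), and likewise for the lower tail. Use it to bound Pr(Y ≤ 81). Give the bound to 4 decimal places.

Here σ² = 334 and t = 21, so σ² + t² = 775.
Cantelli's bound: 334/775 = 0.4310.

0.4310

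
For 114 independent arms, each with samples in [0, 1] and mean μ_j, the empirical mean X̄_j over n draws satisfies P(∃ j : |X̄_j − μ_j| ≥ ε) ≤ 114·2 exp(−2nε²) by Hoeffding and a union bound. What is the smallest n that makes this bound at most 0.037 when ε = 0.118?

314

Need 2·114·exp(−2nε²) ≤ 0.037, i.e. exp(−2nε²) ≤ 0.037/228.
So 2nε² ≥ ln(228/0.037) = 8.726183.
Hence n ≥ 8.726183/(2·0.118²) = 313.350.
The smallest integer n is 314.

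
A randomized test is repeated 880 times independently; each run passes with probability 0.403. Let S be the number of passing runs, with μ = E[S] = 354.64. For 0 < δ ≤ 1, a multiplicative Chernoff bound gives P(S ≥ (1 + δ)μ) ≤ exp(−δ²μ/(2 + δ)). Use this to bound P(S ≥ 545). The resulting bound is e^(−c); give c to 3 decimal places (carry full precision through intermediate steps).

Write 545 = (1 + δ)μ, so δ = 545/354.64 − 1 = 0.5367697…
Then the exponent is δ²μ/(2 + δ) = (545 − μ)² / (μ·(2 + δ)) = 40.279367.

40.279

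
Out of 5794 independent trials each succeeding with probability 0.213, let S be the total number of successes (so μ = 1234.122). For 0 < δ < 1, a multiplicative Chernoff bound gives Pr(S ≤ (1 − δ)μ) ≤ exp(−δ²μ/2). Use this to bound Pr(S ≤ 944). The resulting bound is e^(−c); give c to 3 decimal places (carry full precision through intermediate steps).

34.101

Write 944 = (1 − δ)μ, so δ = 1 − 944/1234.122 = 0.2350837…
Then the exponent is δ²μ/2 = (μ − 944)²/(2μ) = 34.101481.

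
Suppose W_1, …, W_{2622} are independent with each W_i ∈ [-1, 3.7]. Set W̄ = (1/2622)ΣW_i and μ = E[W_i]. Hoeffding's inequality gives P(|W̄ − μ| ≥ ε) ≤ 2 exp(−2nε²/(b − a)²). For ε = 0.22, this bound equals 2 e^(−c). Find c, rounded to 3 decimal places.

11.490

c = 2nε²/(b − a)² = 2·2622·0.22² / 4.7² = 11.4898.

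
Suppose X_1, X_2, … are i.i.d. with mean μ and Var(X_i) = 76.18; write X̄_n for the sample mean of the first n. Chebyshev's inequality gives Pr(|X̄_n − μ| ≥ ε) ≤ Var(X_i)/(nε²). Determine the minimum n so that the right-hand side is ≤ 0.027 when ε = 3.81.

Require 76.18/(n·3.81²) ≤ 0.027, i.e. n ≥ 76.18/(0.027·3.81²) = 194.369.
The smallest integer n is 195.

195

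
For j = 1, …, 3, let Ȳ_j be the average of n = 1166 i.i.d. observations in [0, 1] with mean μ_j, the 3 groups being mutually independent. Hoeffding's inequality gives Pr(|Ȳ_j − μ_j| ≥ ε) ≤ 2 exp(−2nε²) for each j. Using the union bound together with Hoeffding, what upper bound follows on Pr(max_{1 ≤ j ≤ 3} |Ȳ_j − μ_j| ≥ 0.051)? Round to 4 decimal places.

0.0139

Per-experiment Hoeffding bound: 2·exp(−2·1166·0.051²) = 2·exp(−6.06553) = 0.004643.
Union bound over 3 events: 3·0.004643 = 0.01393.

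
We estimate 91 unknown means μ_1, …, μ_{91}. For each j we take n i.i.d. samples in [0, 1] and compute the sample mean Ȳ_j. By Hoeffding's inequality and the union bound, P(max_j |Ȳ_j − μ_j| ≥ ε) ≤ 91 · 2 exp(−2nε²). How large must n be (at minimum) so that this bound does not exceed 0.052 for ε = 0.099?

Need 2·91·exp(−2nε²) ≤ 0.052, i.e. exp(−2nε²) ≤ 0.052/182.
So 2nε² ≥ ln(182/0.052) = 8.160518.
Hence n ≥ 8.160518/(2·0.099²) = 416.310.
The smallest integer n is 417.

417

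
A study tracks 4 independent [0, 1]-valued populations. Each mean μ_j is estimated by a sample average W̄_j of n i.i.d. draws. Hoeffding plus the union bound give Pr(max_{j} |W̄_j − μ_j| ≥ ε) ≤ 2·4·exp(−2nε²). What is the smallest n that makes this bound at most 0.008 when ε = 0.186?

100

Need 2·4·exp(−2nε²) ≤ 0.008, i.e. exp(−2nε²) ≤ 0.008/8.
So 2nε² ≥ ln(8/0.008) = 6.907755.
Hence n ≥ 6.907755/(2·0.186²) = 99.835.
The smallest integer n is 100.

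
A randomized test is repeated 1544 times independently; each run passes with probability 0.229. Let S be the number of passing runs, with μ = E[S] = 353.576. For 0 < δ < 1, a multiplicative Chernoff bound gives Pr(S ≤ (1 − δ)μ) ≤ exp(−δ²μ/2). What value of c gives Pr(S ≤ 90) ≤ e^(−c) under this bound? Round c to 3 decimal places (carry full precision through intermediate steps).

98.242

Write 90 = (1 − δ)μ, so δ = 1 − 90/353.576 = 0.7454578…
Then the exponent is δ²μ/2 = (μ − 90)²/(2μ) = 98.242397.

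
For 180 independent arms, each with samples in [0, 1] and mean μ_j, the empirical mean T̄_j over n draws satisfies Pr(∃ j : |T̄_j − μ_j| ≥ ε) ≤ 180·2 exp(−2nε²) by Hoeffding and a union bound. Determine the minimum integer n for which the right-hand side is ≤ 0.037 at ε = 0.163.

Need 2·180·exp(−2nε²) ≤ 0.037, i.e. exp(−2nε²) ≤ 0.037/360.
So 2nε² ≥ ln(360/0.037) = 9.182941.
Hence n ≥ 9.182941/(2·0.163²) = 172.813.
The smallest integer n is 173.

173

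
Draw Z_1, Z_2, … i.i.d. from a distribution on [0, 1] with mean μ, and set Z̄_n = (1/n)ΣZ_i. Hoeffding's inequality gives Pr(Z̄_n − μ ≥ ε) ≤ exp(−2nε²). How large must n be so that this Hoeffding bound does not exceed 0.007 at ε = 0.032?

2423

Require exp(−2nε²) ≤ 0.007, i.e. 2nε² ≥ ln(1/0.007) = 4.961845.
So n ≥ 4.961845 / (2·0.032²) = 2422.776.
The smallest integer n is 2423.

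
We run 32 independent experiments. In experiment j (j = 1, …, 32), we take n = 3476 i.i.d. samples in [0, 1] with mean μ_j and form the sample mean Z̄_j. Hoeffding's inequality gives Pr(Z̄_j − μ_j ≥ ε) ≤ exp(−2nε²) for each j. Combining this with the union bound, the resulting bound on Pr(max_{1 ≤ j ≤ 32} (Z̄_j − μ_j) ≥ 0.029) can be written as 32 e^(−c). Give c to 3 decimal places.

Union bound over the 32 events: Pr(max_{1 ≤ j ≤ 32} (Z̄_j − μ_j) ≥ 0.029) ≤ 32·exp(−2nε²) = 32 exp(−2·3476·0.029²).
So c = 2·3476·0.029² = 5.8466.

5.847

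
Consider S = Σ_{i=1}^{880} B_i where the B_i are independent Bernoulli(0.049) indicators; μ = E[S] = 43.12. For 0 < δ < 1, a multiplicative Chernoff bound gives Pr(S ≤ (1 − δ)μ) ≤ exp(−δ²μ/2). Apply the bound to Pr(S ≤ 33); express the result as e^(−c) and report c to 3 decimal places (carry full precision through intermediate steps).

Write 33 = (1 − δ)μ, so δ = 1 − 33/43.12 = 0.2346939…
Then the exponent is δ²μ/2 = (μ − 33)²/(2μ) = 1.187551.

1.188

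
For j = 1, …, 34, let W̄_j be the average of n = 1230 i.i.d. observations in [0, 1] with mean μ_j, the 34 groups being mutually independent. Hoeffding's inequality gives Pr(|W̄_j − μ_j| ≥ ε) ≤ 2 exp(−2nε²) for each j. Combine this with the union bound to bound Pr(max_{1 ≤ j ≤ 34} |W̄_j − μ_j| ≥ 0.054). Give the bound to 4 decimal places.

Per-experiment Hoeffding bound: 2·exp(−2·1230·0.054²) = 2·exp(−7.17336) = 0.0015335.
Union bound over 34 events: 34·0.0015335 = 0.05214.

0.0521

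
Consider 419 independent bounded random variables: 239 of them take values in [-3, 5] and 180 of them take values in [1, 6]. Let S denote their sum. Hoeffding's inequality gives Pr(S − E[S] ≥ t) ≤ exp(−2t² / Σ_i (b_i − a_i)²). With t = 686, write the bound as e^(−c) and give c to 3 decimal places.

Σ(b_i − a_i)² = 239·8² + 180·5² = 19796.
c = 2t² / 19796 = 2·686² / 19796 = 47.5446.

47.545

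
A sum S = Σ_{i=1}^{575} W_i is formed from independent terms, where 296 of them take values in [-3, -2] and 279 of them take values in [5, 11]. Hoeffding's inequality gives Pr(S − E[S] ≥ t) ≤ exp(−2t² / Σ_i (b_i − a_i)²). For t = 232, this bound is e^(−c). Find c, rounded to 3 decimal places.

10.411

Σ(b_i − a_i)² = 296·1² + 279·6² = 10340.
c = 2t² / 10340 = 2·232² / 10340 = 10.4108.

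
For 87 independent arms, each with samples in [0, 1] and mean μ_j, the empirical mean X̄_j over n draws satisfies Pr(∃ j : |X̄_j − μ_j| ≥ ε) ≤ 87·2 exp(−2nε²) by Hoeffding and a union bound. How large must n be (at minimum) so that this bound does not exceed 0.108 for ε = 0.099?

377

Need 2·87·exp(−2nε²) ≤ 0.108, i.e. exp(−2nε²) ≤ 0.108/174.
So 2nε² ≥ ln(174/0.108) = 7.384679.
Hence n ≥ 7.384679/(2·0.099²) = 376.731.
The smallest integer n is 377.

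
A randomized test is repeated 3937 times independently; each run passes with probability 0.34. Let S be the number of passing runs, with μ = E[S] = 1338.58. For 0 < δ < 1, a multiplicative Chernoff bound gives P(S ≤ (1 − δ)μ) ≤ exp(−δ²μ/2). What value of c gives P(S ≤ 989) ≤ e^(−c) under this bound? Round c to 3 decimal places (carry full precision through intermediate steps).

45.648

Write 989 = (1 − δ)μ, so δ = 1 − 989/1338.58 = 0.2611573…
Then the exponent is δ²μ/2 = (μ − 989)²/(2μ) = 45.647692.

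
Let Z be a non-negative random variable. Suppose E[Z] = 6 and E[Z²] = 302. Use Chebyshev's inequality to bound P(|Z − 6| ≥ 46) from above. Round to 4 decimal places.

0.1257

Var(Z) = E[Z²] − (E[Z])² = 302 − 36 = 266.
Chebyshev's inequality: P(|Z − μ| ≥ t) ≤ Var(Z)/t² = 266/2116 = 0.1257.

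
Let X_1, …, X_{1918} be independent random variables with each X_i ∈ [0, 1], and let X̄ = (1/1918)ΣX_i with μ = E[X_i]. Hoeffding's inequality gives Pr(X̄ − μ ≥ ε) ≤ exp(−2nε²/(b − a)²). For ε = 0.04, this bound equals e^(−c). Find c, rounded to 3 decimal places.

c = 2nε²/(b − a)² = 2·1918·0.04² / 1² = 6.1376.

6.138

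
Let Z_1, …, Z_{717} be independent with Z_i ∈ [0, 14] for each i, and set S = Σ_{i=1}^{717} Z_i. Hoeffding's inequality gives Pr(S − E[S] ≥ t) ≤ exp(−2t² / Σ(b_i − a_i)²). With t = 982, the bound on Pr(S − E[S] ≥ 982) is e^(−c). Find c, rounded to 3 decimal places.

Σ(b_i − a_i)² = 717·(14)² = 140532.
c = 2t²/140532 = 2·982²/140532 = 13.7239.

13.724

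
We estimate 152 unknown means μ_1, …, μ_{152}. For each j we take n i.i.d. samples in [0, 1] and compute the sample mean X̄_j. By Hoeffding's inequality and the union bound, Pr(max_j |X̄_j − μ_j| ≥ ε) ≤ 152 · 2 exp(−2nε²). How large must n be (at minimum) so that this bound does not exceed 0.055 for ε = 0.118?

Need 2·152·exp(−2nε²) ≤ 0.055, i.e. exp(−2nε²) ≤ 0.055/304.
So 2nε² ≥ ln(304/0.055) = 8.617450.
Hence n ≥ 8.617450/(2·0.118²) = 309.446.
The smallest integer n is 310.

310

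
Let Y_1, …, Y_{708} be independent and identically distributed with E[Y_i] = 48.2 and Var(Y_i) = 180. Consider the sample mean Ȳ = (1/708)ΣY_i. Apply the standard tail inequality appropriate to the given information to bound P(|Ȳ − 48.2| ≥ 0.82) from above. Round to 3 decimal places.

With mean and variance of each term known, Chebyshev's inequality bounds the deviation of the sum (or sample mean).
Var(Ȳ) = Var(Y_i)/n = 180/708 = 0.25424.
Chebyshev: P(|Ȳ − 48.2| ≥ 0.82) ≤ Var(Ȳ)/(0.82)² = 180/(708·0.82²) = 0.3781.

0.378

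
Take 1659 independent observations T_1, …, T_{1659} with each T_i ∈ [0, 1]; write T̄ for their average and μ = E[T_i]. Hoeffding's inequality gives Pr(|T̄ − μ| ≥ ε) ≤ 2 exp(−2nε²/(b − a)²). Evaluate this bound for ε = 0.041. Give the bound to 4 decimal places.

Exponent: 2nε²/(b − a)² = 2·1659·0.041² / 1² = 5.57756.
Bound = 2·exp(−5.57756) = 0.00756.

0.0076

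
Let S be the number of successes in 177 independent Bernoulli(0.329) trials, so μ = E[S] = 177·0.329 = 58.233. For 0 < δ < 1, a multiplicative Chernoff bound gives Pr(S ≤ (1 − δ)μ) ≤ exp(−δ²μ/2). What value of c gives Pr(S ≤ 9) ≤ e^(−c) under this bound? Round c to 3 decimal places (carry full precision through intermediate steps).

Write 9 = (1 − δ)μ, so δ = 1 − 9/58.233 = 0.8454485…
Then the exponent is δ²μ/2 = (μ − 9)²/(2μ) = 20.811982.

20.812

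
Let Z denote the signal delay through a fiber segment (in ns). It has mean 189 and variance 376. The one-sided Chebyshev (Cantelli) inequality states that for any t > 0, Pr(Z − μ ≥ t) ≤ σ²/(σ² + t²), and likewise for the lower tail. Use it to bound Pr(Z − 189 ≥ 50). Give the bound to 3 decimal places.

Here σ² = 376 and t = 50, so σ² + t² = 2876.
Cantelli's bound: 376/2876 = 0.1307.

0.131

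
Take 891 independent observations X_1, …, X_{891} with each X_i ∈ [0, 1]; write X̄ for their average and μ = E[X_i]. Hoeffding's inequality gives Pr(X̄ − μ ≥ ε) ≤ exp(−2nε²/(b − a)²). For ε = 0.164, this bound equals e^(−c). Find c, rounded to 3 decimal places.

47.929

c = 2nε²/(b − a)² = 2·891·0.164² / 1² = 47.9287.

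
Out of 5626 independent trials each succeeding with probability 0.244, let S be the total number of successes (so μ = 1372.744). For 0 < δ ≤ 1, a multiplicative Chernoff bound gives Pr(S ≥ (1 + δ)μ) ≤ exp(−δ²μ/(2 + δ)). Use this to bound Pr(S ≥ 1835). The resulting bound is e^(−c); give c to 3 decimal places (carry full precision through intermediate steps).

Write 1835 = (1 + δ)μ, so δ = 1835/1372.744 − 1 = 0.3367387…
Then the exponent is δ²μ/(2 + δ) = (1835 − μ)² / (μ·(2 + δ)) = 66.613985.

66.614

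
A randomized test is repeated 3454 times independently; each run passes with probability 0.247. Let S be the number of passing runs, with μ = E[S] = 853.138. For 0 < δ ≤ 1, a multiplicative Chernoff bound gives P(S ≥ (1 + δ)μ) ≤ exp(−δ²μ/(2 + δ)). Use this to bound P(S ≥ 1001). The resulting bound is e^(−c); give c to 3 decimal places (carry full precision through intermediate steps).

11.792

Write 1001 = (1 + δ)μ, so δ = 1001/853.138 − 1 = 0.1733155…
Then the exponent is δ²μ/(2 + δ) = (1001 − μ)² / (μ·(2 + δ)) = 11.791555.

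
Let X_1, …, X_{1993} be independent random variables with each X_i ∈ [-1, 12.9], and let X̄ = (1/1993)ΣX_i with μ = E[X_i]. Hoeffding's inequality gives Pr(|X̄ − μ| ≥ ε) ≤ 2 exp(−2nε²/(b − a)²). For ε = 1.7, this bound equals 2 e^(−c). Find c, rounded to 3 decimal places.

59.622

c = 2nε²/(b − a)² = 2·1993·1.7² / 13.9² = 59.6219.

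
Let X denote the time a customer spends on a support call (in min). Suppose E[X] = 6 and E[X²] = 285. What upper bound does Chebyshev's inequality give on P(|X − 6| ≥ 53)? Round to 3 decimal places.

Var(X) = E[X²] − (E[X])² = 285 − 36 = 249.
Chebyshev's inequality: P(|X − μ| ≥ t) ≤ Var(X)/t² = 249/2809 = 0.0886.

0.089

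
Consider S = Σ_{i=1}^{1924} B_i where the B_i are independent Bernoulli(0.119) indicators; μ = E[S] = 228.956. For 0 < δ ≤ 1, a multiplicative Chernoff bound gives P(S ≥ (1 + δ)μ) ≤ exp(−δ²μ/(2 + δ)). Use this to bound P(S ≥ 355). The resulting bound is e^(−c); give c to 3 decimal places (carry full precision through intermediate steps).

27.206

Write 355 = (1 + δ)μ, so δ = 355/228.956 − 1 = 0.5505163…
Then the exponent is δ²μ/(2 + δ) = (355 − μ)² / (μ·(2 + δ)) = 27.205971.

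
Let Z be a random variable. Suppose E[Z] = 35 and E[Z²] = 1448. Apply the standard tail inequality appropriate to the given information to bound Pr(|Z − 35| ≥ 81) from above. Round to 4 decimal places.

The first two moments determine the variance, so Chebyshev's inequality is the sharpest standard bound available.
Var(Z) = E[Z²] − (E[Z])² = 1448 − 1225 = 223.
Chebyshev's inequality: Pr(|Z − μ| ≥ t) ≤ Var(Z)/t² = 223/6561 = 0.0340.

0.0340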